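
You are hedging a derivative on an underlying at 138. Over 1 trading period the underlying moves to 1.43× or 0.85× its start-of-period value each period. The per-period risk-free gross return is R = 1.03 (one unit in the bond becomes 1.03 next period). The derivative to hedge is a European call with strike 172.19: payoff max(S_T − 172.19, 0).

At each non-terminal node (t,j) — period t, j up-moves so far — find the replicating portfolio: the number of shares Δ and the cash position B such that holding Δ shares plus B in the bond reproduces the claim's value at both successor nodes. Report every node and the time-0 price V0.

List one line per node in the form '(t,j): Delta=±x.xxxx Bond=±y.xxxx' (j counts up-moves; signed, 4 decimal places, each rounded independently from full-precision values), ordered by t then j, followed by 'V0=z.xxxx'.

The replicating-portfolio and risk-neutral prices coincide; use p* = (1.03−0.85)/(1.43−0.85) = 0.3103 for the latter.
Payoff layer (t=1): V(1,0)=0.0000, V(1,1)=25.1500
(0,0): S=138.0000. Δ = (V_up−V_dn)/(S_up−S_dn) = (25.1500−0.0000)/(197.3400−117.3000) = 0.3142. V = [p*·25.1500 + (1−p*)·0.0000]/1.03 = 7.5778. B = V − Δ·S = -35.7842.
Check: Δ(0,0)·S0 + B(0,0) = 7.5778 = V0.

(0,0): Delta=0.3142 Bond=-35.7842
V0=7.5778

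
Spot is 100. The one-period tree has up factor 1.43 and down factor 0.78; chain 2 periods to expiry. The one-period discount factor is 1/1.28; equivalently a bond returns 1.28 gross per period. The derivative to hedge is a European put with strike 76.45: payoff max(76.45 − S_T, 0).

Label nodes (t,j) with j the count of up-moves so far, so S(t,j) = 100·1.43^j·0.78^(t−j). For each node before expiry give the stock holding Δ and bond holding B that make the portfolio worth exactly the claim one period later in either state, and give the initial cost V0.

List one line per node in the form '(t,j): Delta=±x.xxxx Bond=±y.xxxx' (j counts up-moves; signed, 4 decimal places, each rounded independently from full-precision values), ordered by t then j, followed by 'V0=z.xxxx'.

(0,0): Delta=-0.0433 Bond=4.8371
(1,0): Delta=-0.3079 Bond=26.8297
(1,1): Delta=0.0000 Bond=0.0000
V0=0.5074

Since d<R<u, set p* = (R−d)/(u−d) = 0.7692; price each node as the discounted p*-expectation of its children.
Payoff layer (t=2): V(2,0)=15.6100, V(2,1)=0.0000, V(2,2)=0.0000
  t=1,j=0: stock 78.0000 → up 111.5400 (V=0.0000), down 60.8400 (V=15.6100). Price 2.8143; hedge Δ=-0.3079, bond B=26.8297.
  t=1,j=1: stock 143.0000 → up 204.4900 (V=0.0000), down 111.5400 (V=0.0000). Price 0.0000; hedge Δ=0.0000, bond B=0.0000.
  t=0,j=0: stock 100.0000 → up 143.0000 (V=0.0000), down 78.0000 (V=2.8143). Price 0.5074; hedge Δ=-0.0433, bond B=4.8371.
Check: Δ(0,0)·S0 + B(0,0) = 0.5074 = V0.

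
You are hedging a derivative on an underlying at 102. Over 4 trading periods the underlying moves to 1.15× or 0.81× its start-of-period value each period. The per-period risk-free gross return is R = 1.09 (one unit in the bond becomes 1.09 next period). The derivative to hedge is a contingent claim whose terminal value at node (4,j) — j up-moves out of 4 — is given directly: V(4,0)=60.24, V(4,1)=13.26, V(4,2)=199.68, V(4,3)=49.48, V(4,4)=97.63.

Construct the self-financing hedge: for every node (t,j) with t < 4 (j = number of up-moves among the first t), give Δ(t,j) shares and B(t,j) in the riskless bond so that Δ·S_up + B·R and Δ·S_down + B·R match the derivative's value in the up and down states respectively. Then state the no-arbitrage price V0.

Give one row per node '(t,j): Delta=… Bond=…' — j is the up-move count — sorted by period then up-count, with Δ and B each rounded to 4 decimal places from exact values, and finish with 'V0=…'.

(0,0): Delta=-0.2884 Bond=93.1837
(1,0): Delta=-1.4725 Bond=199.4029
(1,1): Delta=-0.1097 Bond=80.6061
(2,0): Delta=5.8558 Bond=-273.0770
(2,1): Delta=-2.5786 Bond=322.4405
(2,2): Delta=0.2630 Bond=37.5936
(3,0): Delta=-2.5491 Bond=157.9477
(3,1): Delta=7.1244 Bond=-395.2828
(3,2): Delta=-4.0431 Bond=511.4765
(3,3): Delta=0.9129 Bond=-59.8443
V0=63.7692

Under the risk-neutral measure, an up-move has probability p* = (R−d)/(u−d) = 0.8235 and values discount at R = 1.09.
Terminal values V(4,·): V(4,0)=60.2400, V(4,1)=13.2600, V(4,2)=199.6800, V(4,3)=49.4800, V(4,4)=97.6300
(3,0): S=54.2070. Δ = (V_up−V_dn)/(S_up−S_dn) = (13.2600−60.2400)/(62.3380−43.9077) = -2.5491. V = [p*·13.2600 + (1−p*)·60.2400]/1.09 = 19.7712. B = V − Δ·S = 157.9477.
(3,1): S=76.9605. Δ = (V_up−V_dn)/(S_up−S_dn) = (199.6800−13.2600)/(88.5046−62.3380) = 7.1244. V = [p*·199.6800 + (1−p*)·13.2600]/1.09 = 153.0113. B = V − Δ·S = -395.2828.
(3,2): S=109.2649. Δ = (V_up−V_dn)/(S_up−S_dn) = (49.4800−199.6800)/(125.6547−88.5046) = -4.0431. V = [p*·49.4800 + (1−p*)·199.6800]/1.09 = 69.7118. B = V − Δ·S = 511.4765.
(3,3): S=155.1292. Δ = (V_up−V_dn)/(S_up−S_dn) = (97.6300−49.4800)/(178.3986−125.6547) = 0.9129. V = [p*·97.6300 + (1−p*)·49.4800]/1.09 = 81.7733. B = V − Δ·S = -59.8443.
(2,0): S=66.9222. Δ = (V_up−V_dn)/(S_up−S_dn) = (153.0113−19.7712)/(76.9605−54.2070) = 5.8558. V = [p*·153.0113 + (1−p*)·19.7712]/1.09 = 118.8058. B = V − Δ·S = -273.0770.
(2,1): S=95.0130. Δ = (V_up−V_dn)/(S_up−S_dn) = (69.7118−153.0113)/(109.2649−76.9605) = -2.5786. V = [p*·69.7118 + (1−p*)·153.0113]/1.09 = 77.4420. B = V − Δ·S = 322.4405.
(2,2): S=134.8950. Δ = (V_up−V_dn)/(S_up−S_dn) = (81.7733−69.7118)/(155.1292−109.2649) = 0.2630. V = [p*·81.7733 + (1−p*)·69.7118]/1.09 = 73.0687. B = V − Δ·S = 37.5936.
(1,0): S=82.6200. Δ = (V_up−V_dn)/(S_up−S_dn) = (77.4420−118.8058)/(95.0130−66.9222) = -1.4725. V = [p*·77.4420 + (1−p*)·118.8058]/1.09 = 77.7445. B = V − Δ·S = 199.4029.
(1,1): S=117.3000. Δ = (V_up−V_dn)/(S_up−S_dn) = (73.0687−77.4420)/(134.8950−95.0130) = -0.1097. V = [p*·73.0687 + (1−p*)·77.4420]/1.09 = 67.7435. B = V − Δ·S = 80.6061.
(0,0): S=102.0000. Δ = (V_up−V_dn)/(S_up−S_dn) = (67.7435−77.7445)/(117.3000−82.6200) = -0.2884. V = [p*·67.7435 + (1−p*)·77.7445]/1.09 = 63.7692. B = V − Δ·S = 93.1837.
Self-financing check: at every node Δ·S+B equals the discounted successor values.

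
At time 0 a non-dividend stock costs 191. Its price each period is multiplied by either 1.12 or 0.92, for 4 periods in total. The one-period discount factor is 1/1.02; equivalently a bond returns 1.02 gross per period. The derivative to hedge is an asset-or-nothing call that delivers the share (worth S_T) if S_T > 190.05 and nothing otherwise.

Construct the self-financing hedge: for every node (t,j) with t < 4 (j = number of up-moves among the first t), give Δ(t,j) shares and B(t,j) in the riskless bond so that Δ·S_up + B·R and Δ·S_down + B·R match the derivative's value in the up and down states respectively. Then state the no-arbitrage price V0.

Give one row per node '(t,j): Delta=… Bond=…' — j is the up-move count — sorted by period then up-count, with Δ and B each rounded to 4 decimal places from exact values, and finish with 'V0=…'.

Risk-neutral probability p* = (R−d)/(u−d) = (1.02−0.92)/(1.12−0.92) = 0.5000.
Terminal payoffs: V(4,0)=0.0000, V(4,1)=0.0000, V(4,2)=202.7893, V(4,3)=246.8739, V(4,4)=300.5422
Node (3,0) S=148.7294: V=(p*·0.0000+(1−p*)·0.0000)/1.02=0.0000; Δ=(0.0000−0.0000)/(166.5769−136.8311)=0.0000; B=V−Δ·S=0.0000
Node (3,1) S=181.0619: V=(p*·202.7893+(1−p*)·0.0000)/1.02=99.4065; Δ=(202.7893−0.0000)/(202.7893−166.5769)=5.6000; B=V−Δ·S=-914.5400
Node (3,2) S=220.4232: V=(p*·246.8739+(1−p*)·202.7893)/1.02=220.4232; Δ=(246.8739−202.7893)/(246.8739−202.7893)=1.0000; B=V−Δ·S=0.0000
Node (3,3) S=268.3412: V=(p*·300.5422+(1−p*)·246.8739)/1.02=268.3412; Δ=(300.5422−246.8739)/(300.5422−246.8739)=1.0000; B=V−Δ·S=0.0000
Node (2,0) S=161.6624: V=(p*·99.4065+(1−p*)·0.0000)/1.02=48.7287; Δ=(99.4065−0.0000)/(181.0619−148.7294)=3.0745; B=V−Δ·S=-448.3039
Node (2,1) S=196.8064: V=(p*·220.4232+(1−p*)·99.4065)/1.02=156.7793; Δ=(220.4232−99.4065)/(220.4232−181.0619)=3.0745; B=V−Δ·S=-448.3039
Node (2,2) S=239.5904: V=(p*·268.3412+(1−p*)·220.4232)/1.02=239.5904; Δ=(268.3412−220.4232)/(268.3412−220.4232)=1.0000; B=V−Δ·S=0.0000
Node (1,0) S=175.7200: V=(p*·156.7793+(1−p*)·48.7287)/1.02=100.7392; Δ=(156.7793−48.7287)/(196.8064−161.6624)=3.0745; B=V−Δ·S=-439.5137
Node (1,1) S=213.9200: V=(p*·239.5904+(1−p*)·156.7793)/1.02=194.2989; Δ=(239.5904−156.7793)/(239.5904−196.8064)=1.9356; B=V−Δ·S=-219.7568
Node (0,0) S=191.0000: V=(p*·194.2989+(1−p*)·100.7392)/1.02=144.6265; Δ=(194.2989−100.7392)/(213.9200−175.7200)=2.4492; B=V−Δ·S=-323.1718
Self-financing check: at every node Δ·S+B equals the discounted successor values.

(0,0): Delta=2.4492 Bond=-323.1718
(1,0): Delta=3.0745 Bond=-439.5137
(1,1): Delta=1.9356 Bond=-219.7568
(2,0): Delta=3.0745 Bond=-448.3039
(2,1): Delta=3.0745 Bond=-448.3039
(2,2): Delta=1.0000 Bond=0.0000
(3,0): Delta=0.0000 Bond=0.0000
(3,1): Delta=5.6000 Bond=-914.5400
(3,2): Delta=1.0000 Bond=0.0000
(3,3): Delta=1.0000 Bond=0.0000
V0=144.6265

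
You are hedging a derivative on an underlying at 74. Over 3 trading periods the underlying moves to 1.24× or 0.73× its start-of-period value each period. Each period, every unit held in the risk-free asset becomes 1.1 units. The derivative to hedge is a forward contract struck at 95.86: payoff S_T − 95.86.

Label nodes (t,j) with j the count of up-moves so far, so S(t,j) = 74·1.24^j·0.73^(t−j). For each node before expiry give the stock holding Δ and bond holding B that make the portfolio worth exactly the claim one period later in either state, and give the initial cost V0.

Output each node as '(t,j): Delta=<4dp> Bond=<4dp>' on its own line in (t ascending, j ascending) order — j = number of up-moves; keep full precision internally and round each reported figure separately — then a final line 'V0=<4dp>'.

(0,0): Delta=1.0000 Bond=-72.0210
(1,0): Delta=1.0000 Bond=-79.2231
(1,1): Delta=1.0000 Bond=-79.2231
(2,0): Delta=1.0000 Bond=-87.1455
(2,1): Delta=1.0000 Bond=-87.1455
(2,2): Delta=1.0000 Bond=-87.1455
V0=1.9790

No-arbitrage ⇒ martingale measure with p* = (R−d)/(u−d) = 0.7255.
Payoff layer (t=3): V(3,0)=-67.0727, V(3,1)=-46.9611, V(3,2)=-12.7988, V(3,3)=45.2302
(2,0): S=39.4346. Δ = (V_up−V_dn)/(S_up−S_dn) = (-46.9611−-67.0727)/(48.8989−28.7873) = 1.0000. V = [p*·-46.9611 + (1−p*)·-67.0727]/1.1 = -47.7109. B = V − Δ·S = -87.1455.
(2,1): S=66.9848. Δ = (V_up−V_dn)/(S_up−S_dn) = (-12.7988−-46.9611)/(83.0612−48.8989) = 1.0000. V = [p*·-12.7988 + (1−p*)·-46.9611]/1.1 = -20.1607. B = V − Δ·S = -87.1455.
(2,2): S=113.7824. Δ = (V_up−V_dn)/(S_up−S_dn) = (45.2302−-12.7988)/(141.0902−83.0612) = 1.0000. V = [p*·45.2302 + (1−p*)·-12.7988]/1.1 = 26.6369. B = V − Δ·S = -87.1455.
(1,0): S=54.0200. Δ = (V_up−V_dn)/(S_up−S_dn) = (-20.1607−-47.7109)/(66.9848−39.4346) = 1.0000. V = [p*·-20.1607 + (1−p*)·-47.7109]/1.1 = -25.2031. B = V − Δ·S = -79.2231.
(1,1): S=91.7600. Δ = (V_up−V_dn)/(S_up−S_dn) = (26.6369−-20.1607)/(113.7824−66.9848) = 1.0000. V = [p*·26.6369 + (1−p*)·-20.1607]/1.1 = 12.5369. B = V − Δ·S = -79.2231.
(0,0): S=74.0000. Δ = (V_up−V_dn)/(S_up−S_dn) = (12.5369−-25.2031)/(91.7600−54.0200) = 1.0000. V = [p*·12.5369 + (1−p*)·-25.2031]/1.1 = 1.9790. B = V − Δ·S = -72.0210.
Root portfolio cost Δ·74+B reproduces V0=1.9790.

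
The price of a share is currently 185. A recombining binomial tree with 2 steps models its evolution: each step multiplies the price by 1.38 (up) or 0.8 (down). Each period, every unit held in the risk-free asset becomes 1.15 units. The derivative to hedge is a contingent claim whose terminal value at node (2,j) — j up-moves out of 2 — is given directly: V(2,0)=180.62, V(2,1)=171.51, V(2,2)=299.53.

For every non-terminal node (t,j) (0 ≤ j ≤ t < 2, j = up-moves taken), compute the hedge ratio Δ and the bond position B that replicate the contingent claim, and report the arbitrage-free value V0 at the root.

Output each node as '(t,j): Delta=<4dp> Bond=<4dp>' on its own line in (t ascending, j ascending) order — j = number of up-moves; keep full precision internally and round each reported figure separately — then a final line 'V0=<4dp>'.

Under the risk-neutral measure, an up-move has probability p* = (R−d)/(u−d) = 0.6034 and values discount at R = 1.15.
At expiry t=2: V(2,0)=180.6200, V(2,1)=171.5100, V(2,2)=299.5300
  t=1,j=0: stock 148.0000 → up 204.2400 (V=171.5100), down 118.4000 (V=180.6200). Price 152.2805; hedge Δ=-0.1061, bond B=167.9874.
  t=1,j=1: stock 255.3000 → up 352.3140 (V=299.5300), down 204.2400 (V=171.5100). Price 216.3160; hedge Δ=0.8646, bond B=-4.4081.
  t=0,j=0: stock 185.0000 → up 255.3000 (V=216.3160), down 148.0000 (V=152.2805). Price 166.0197; hedge Δ=0.5968, bond B=55.6136.
The time-0 hedge costs 166.0197, which is the no-arbitrage price.

(0,0): Delta=0.5968 Bond=55.6136
(1,0): Delta=-0.1061 Bond=167.9874
(1,1): Delta=0.8646 Bond=-4.4081
V0=166.0197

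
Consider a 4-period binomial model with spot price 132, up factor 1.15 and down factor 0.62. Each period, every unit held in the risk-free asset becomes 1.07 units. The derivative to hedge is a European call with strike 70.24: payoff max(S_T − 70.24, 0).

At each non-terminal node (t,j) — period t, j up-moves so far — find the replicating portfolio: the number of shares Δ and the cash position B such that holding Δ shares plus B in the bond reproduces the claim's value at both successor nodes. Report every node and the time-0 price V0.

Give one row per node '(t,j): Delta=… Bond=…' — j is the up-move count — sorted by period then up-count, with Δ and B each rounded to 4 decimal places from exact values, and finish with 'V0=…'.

Risk-neutral probability p* = (R−d)/(u−d) = (1.07−0.62)/(1.15−0.62) = 0.8491.
Payoff layer (t=4): V(4,0)=0.0000, V(4,1)=0.0000, V(4,2)=0.0000, V(4,3)=54.2284, V(4,4)=160.6288
(3,0): S=31.4593. Δ = (V_up−V_dn)/(S_up−S_dn) = (0.0000−0.0000)/(36.1782−19.5048) = 0.0000. V = [p*·0.0000 + (1−p*)·0.0000]/1.07 = 0.0000. B = V − Δ·S = 0.0000.
(3,1): S=58.3519. Δ = (V_up−V_dn)/(S_up−S_dn) = (0.0000−0.0000)/(67.1047−36.1782) = 0.0000. V = [p*·0.0000 + (1−p*)·0.0000]/1.07 = 0.0000. B = V − Δ·S = 0.0000.
(3,2): S=108.2334. Δ = (V_up−V_dn)/(S_up−S_dn) = (54.2284−0.0000)/(124.4684−67.1047) = 0.9453. V = [p*·54.2284 + (1−p*)·0.0000]/1.07 = 43.0308. B = V − Δ·S = -59.2869.
(3,3): S=200.7555. Δ = (V_up−V_dn)/(S_up−S_dn) = (160.6288−54.2284)/(230.8688−124.4684) = 1.0000. V = [p*·160.6288 + (1−p*)·54.2284]/1.07 = 135.1106. B = V − Δ·S = -65.6449.
(2,0): S=50.7408. Δ = (V_up−V_dn)/(S_up−S_dn) = (0.0000−0.0000)/(58.3519−31.4593) = 0.0000. V = [p*·0.0000 + (1−p*)·0.0000]/1.07 = 0.0000. B = V − Δ·S = 0.0000.
(2,1): S=94.1160. Δ = (V_up−V_dn)/(S_up−S_dn) = (43.0308−0.0000)/(108.2334−58.3519) = 0.8627. V = [p*·43.0308 + (1−p*)·0.0000]/1.07 = 34.1454. B = V − Δ·S = -47.0448.
(2,2): S=174.5700. Δ = (V_up−V_dn)/(S_up−S_dn) = (135.1106−43.0308)/(200.7555−108.2334) = 0.9952. V = [p*·135.1106 + (1−p*)·43.0308]/1.07 = 113.2821. B = V − Δ·S = -60.4534.
(1,0): S=81.8400. Δ = (V_up−V_dn)/(S_up−S_dn) = (34.1454−0.0000)/(94.1160−50.7408) = 0.7872. V = [p*·34.1454 + (1−p*)·0.0000]/1.07 = 27.0948. B = V − Δ·S = -37.3306.
(1,1): S=151.8000. Δ = (V_up−V_dn)/(S_up−S_dn) = (113.2821−34.1454)/(174.5700−94.1160) = 0.9836. V = [p*·113.2821 + (1−p*)·34.1454]/1.07 = 94.7074. B = V − Δ·S = -54.6070.
(0,0): S=132.0000. Δ = (V_up−V_dn)/(S_up−S_dn) = (94.7074−27.0948)/(151.8000−81.8400) = 0.9664. V = [p*·94.7074 + (1−p*)·27.0948]/1.07 = 78.9736. B = V − Δ·S = -48.5974.
Check: Δ(0,0)·S0 + B(0,0) = 78.9736 = V0.

(0,0): Delta=0.9664 Bond=-48.5974
(1,0): Delta=0.7872 Bond=-37.3306
(1,1): Delta=0.9836 Bond=-54.6070
(2,0): Delta=0.0000 Bond=0.0000
(2,1): Delta=0.8627 Bond=-47.0448
(2,2): Delta=0.9952 Bond=-60.4534
(3,0): Delta=0.0000 Bond=0.0000
(3,1): Delta=0.0000 Bond=0.0000
(3,2): Delta=0.9453 Bond=-59.2869
(3,3): Delta=1.0000 Bond=-65.6449
V0=78.9736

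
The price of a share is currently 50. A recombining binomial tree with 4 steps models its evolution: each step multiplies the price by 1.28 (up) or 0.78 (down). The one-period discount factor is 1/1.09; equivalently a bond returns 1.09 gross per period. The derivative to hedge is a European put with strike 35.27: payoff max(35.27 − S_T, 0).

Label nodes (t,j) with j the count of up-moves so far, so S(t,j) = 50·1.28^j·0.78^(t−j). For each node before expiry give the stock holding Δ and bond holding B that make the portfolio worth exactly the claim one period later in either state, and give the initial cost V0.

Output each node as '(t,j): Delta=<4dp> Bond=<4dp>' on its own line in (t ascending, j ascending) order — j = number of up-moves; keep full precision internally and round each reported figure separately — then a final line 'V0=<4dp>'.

Risk-neutral probability p* = (R−d)/(u−d) = (1.09−0.78)/(1.28−0.78) = 0.6200.
Payoff layer (t=4): V(4,0)=16.7625, V(4,1)=4.8987, V(4,2)=0.0000, V(4,3)=0.0000, V(4,4)=0.0000
(3,0): S=23.7276. Δ = (V_up−V_dn)/(S_up−S_dn) = (4.8987−16.7625)/(30.3713−18.5075) = -1.0000. V = [p*·4.8987 + (1−p*)·16.7625]/1.09 = 8.6302. B = V − Δ·S = 32.3578.
(3,1): S=38.9376. Δ = (V_up−V_dn)/(S_up−S_dn) = (0.0000−4.8987)/(49.8401−30.3713) = -0.2516. V = [p*·0.0000 + (1−p*)·4.8987]/1.09 = 1.7078. B = V − Δ·S = 11.5051.
(3,2): S=63.8976. Δ = (V_up−V_dn)/(S_up−S_dn) = (0.0000−0.0000)/(81.7889−49.8401) = 0.0000. V = [p*·0.0000 + (1−p*)·0.0000]/1.09 = 0.0000. B = V − Δ·S = 0.0000.
(3,3): S=104.8576. Δ = (V_up−V_dn)/(S_up−S_dn) = (0.0000−0.0000)/(134.2177−81.7889) = 0.0000. V = [p*·0.0000 + (1−p*)·0.0000]/1.09 = 0.0000. B = V − Δ·S = 0.0000.
(2,0): S=30.4200. Δ = (V_up−V_dn)/(S_up−S_dn) = (1.7078−8.6302)/(38.9376−23.7276) = -0.4551. V = [p*·1.7078 + (1−p*)·8.6302]/1.09 = 3.9801. B = V − Δ·S = 17.8249.
(2,1): S=49.9200. Δ = (V_up−V_dn)/(S_up−S_dn) = (0.0000−1.7078)/(63.8976−38.9376) = -0.0684. V = [p*·0.0000 + (1−p*)·1.7078]/1.09 = 0.5954. B = V − Δ·S = 4.0110.
(2,2): S=81.9200. Δ = (V_up−V_dn)/(S_up−S_dn) = (0.0000−0.0000)/(104.8576−63.8976) = 0.0000. V = [p*·0.0000 + (1−p*)·0.0000]/1.09 = 0.0000. B = V − Δ·S = 0.0000.
(1,0): S=39.0000. Δ = (V_up−V_dn)/(S_up−S_dn) = (0.5954−3.9801)/(49.9200−30.4200) = -0.1736. V = [p*·0.5954 + (1−p*)·3.9801]/1.09 = 1.7262. B = V − Δ·S = 8.4957.
(1,1): S=64.0000. Δ = (V_up−V_dn)/(S_up−S_dn) = (0.0000−0.5954)/(81.9200−49.9200) = -0.0186. V = [p*·0.0000 + (1−p*)·0.5954]/1.09 = 0.2076. B = V − Δ·S = 1.3983.
(0,0): S=50.0000. Δ = (V_up−V_dn)/(S_up−S_dn) = (0.2076−1.7262)/(64.0000−39.0000) = -0.0607. V = [p*·0.2076 + (1−p*)·1.7262]/1.09 = 0.7199. B = V − Δ·S = 3.7572.
Self-financing check: at every node Δ·S+B equals the discounted successor values.

(0,0): Delta=-0.0607 Bond=3.7572
(1,0): Delta=-0.1736 Bond=8.4957
(1,1): Delta=-0.0186 Bond=1.3983
(2,0): Delta=-0.4551 Bond=17.8249
(2,1): Delta=-0.0684 Bond=4.0110
(2,2): Delta=0.0000 Bond=0.0000
(3,0): Delta=-1.0000 Bond=32.3578
(3,1): Delta=-0.2516 Bond=11.5051
(3,2): Delta=0.0000 Bond=0.0000
(3,3): Delta=0.0000 Bond=0.0000
V0=0.7199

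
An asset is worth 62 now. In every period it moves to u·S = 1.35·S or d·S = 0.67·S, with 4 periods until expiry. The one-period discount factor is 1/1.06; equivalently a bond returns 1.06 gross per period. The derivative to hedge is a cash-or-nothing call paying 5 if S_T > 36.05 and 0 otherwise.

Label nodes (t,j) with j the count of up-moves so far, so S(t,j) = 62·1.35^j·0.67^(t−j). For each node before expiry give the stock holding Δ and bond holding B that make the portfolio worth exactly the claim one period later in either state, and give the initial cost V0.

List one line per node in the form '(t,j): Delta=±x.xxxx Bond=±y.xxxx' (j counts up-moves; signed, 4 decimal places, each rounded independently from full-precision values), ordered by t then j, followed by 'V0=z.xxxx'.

Since d<R<u, set p* = (R−d)/(u−d) = 0.5735; price each node as the discounted p*-expectation of its children.
Payoff layer (t=4): V(4,0)=0.0000, V(4,1)=0.0000, V(4,2)=5.0000, V(4,3)=5.0000, V(4,4)=5.0000
  t=3,j=0: stock 18.6473 → up 25.1739 (V=0.0000), down 12.4937 (V=0.0000). Price 0.0000; hedge Δ=0.0000, bond B=0.0000.
  t=3,j=1: stock 37.5729 → up 50.7235 (V=5.0000), down 25.1739 (V=0.0000). Price 2.7053; hedge Δ=0.1957, bond B=-4.6476.
  t=3,j=2: stock 75.7067 → up 102.2040 (V=5.0000), down 50.7235 (V=5.0000). Price 4.7170; hedge Δ=0.0000, bond B=4.7170.
  t=3,j=3: stock 152.5433 → up 205.9334 (V=5.0000), down 102.2040 (V=5.0000). Price 4.7170; hedge Δ=0.0000, bond B=4.7170.
  t=2,j=0: stock 27.8318 → up 37.5729 (V=2.7053), down 18.6473 (V=0.0000). Price 1.4638; hedge Δ=0.1429, bond B=-2.5147.
  t=2,j=1: stock 56.0790 → up 75.7067 (V=4.7170), down 37.5729 (V=2.7053). Price 3.6406; hedge Δ=0.0528, bond B=0.6823.
  t=2,j=2: stock 112.9950 → up 152.5433 (V=4.7170), down 75.7067 (V=4.7170). Price 4.4500; hedge Δ=0.0000, bond B=4.4500.
  t=1,j=0: stock 41.5400 → up 56.0790 (V=3.6406), down 27.8318 (V=1.4638). Price 2.5587; hedge Δ=0.0771, bond B=-0.6425.
  t=1,j=1: stock 83.7000 → up 112.9950 (V=4.4500), down 56.0790 (V=3.6406). Price 3.8725; hedge Δ=0.0142, bond B=2.6822.
  t=0,j=0: stock 62.0000 → up 83.7000 (V=3.8725), down 41.5400 (V=2.5587). Price 3.1247; hedge Δ=0.0312, bond B=1.1928.
Root portfolio cost Δ·62+B reproduces V0=3.1247.

(0,0): Delta=0.0312 Bond=1.1928
(1,0): Delta=0.0771 Bond=-0.6425
(1,1): Delta=0.0142 Bond=2.6822
(2,0): Delta=0.1429 Bond=-2.5147
(2,1): Delta=0.0528 Bond=0.6823
(2,2): Delta=0.0000 Bond=4.4500
(3,0): Delta=0.0000 Bond=0.0000
(3,1): Delta=0.1957 Bond=-4.6476
(3,2): Delta=0.0000 Bond=4.7170
(3,3): Delta=0.0000 Bond=4.7170
V0=3.1247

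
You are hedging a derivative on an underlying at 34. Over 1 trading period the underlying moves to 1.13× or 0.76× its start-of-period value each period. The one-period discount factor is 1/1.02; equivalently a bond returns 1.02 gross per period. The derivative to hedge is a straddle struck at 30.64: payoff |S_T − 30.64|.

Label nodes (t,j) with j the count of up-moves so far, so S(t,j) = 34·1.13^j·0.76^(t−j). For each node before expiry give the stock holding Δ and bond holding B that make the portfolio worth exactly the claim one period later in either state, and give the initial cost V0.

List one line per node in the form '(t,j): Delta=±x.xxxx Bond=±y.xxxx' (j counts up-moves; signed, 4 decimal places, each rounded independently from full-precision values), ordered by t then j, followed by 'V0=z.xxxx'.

(0,0): Delta=0.2369 Bond=-1.2952
V0=6.7589

Under the risk-neutral measure, an up-move has probability p* = (R−d)/(u−d) = 0.7027 and values discount at R = 1.02.
At expiry t=1: V(1,0)=4.8000, V(1,1)=7.7800
  t=0,j=0: stock 34.0000 → up 38.4200 (V=7.7800), down 25.8400 (V=4.8000). Price 6.7589; hedge Δ=0.2369, bond B=-1.2952.
Root portfolio cost Δ·34+B reproduces V0=6.7589.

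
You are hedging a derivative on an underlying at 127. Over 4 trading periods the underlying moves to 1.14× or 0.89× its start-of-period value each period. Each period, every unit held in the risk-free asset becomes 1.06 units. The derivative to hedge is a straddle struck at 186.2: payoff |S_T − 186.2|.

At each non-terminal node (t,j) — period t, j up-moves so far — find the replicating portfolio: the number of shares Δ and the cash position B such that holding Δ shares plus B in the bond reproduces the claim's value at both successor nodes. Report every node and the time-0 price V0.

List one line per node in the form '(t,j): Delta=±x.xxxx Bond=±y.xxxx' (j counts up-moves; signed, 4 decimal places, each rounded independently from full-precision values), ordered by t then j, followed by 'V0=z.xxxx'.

No-arbitrage ⇒ martingale measure with p* = (R−d)/(u−d) = 0.6800.
Payoff layer (t=4): V(4,0)=106.5174, V(4,1)=84.1346, V(4,2)=55.4645, V(4,3)=18.7411, V(4,4)=28.2979
  t=3,j=0: stock 89.5311 → up 102.0654 (V=84.1346), down 79.6826 (V=106.5174). Price 86.1293; hedge Δ=-1.0000, bond B=175.6604.
  t=3,j=1: stock 114.6802 → up 130.7355 (V=55.4645), down 102.0654 (V=84.1346). Price 60.9801; hedge Δ=-1.0000, bond B=175.6604.
  t=3,j=2: stock 146.8938 → up 167.4589 (V=18.7411), down 130.7355 (V=55.4645). Price 28.7666; hedge Δ=-1.0000, bond B=175.6604.
  t=3,j=3: stock 188.1561 → up 214.4979 (V=28.2979), down 167.4589 (V=18.7411). Price 23.8111; hedge Δ=0.2032, bond B=-14.4164.
  t=2,j=0: stock 100.5967 → up 114.6802 (V=60.9801), down 89.5311 (V=86.1293). Price 65.1206; hedge Δ=-1.0000, bond B=165.7173.
  t=2,j=1: stock 128.8542 → up 146.8938 (V=28.7666), down 114.6802 (V=60.9801). Price 36.8631; hedge Δ=-1.0000, bond B=165.7173.
  t=2,j=2: stock 165.0492 → up 188.1561 (V=23.8111), down 146.8938 (V=28.7666). Price 23.9593; hedge Δ=-0.1201, bond B=43.7813.
  t=1,j=0: stock 113.0300 → up 128.8542 (V=36.8631), down 100.5967 (V=65.1206). Price 43.3071; hedge Δ=-1.0000, bond B=156.3371.
  t=1,j=1: stock 144.7800 → up 165.0492 (V=23.9593), down 128.8542 (V=36.8631). Price 26.4986; hedge Δ=-0.3565, bond B=78.1140.
  t=0,j=0: stock 127.0000 → up 144.7800 (V=26.4986), down 113.0300 (V=43.3071). Price 30.0729; hedge Δ=-0.5294, bond B=97.3070.
Self-financing check: at every node Δ·S+B equals the discounted successor values.

(0,0): Delta=-0.5294 Bond=97.3070
(1,0): Delta=-1.0000 Bond=156.3371
(1,1): Delta=-0.3565 Bond=78.1140
(2,0): Delta=-1.0000 Bond=165.7173
(2,1): Delta=-1.0000 Bond=165.7173
(2,2): Delta=-0.1201 Bond=43.7813
(3,0): Delta=-1.0000 Bond=175.6604
(3,1): Delta=-1.0000 Bond=175.6604
(3,2): Delta=-1.0000 Bond=175.6604
(3,3): Delta=0.2032 Bond=-14.4164
V0=30.0729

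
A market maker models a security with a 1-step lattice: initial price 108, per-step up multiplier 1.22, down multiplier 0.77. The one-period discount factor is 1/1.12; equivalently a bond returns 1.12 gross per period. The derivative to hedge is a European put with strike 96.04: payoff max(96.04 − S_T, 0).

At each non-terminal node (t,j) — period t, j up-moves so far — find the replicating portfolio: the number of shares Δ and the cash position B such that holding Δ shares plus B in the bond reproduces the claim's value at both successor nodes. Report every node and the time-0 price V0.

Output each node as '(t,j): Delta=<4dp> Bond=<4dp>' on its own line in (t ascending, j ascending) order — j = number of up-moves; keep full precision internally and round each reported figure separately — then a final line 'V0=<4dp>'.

Since d<R<u, set p* = (R−d)/(u−d) = 0.7778; price each node as the discounted p*-expectation of its children.
At expiry t=1: V(1,0)=12.8800, V(1,1)=0.0000
Node (0,0) S=108.0000: V=(p*·0.0000+(1−p*)·12.8800)/1.12=2.5556; Δ=(0.0000−12.8800)/(131.7600−83.1600)=-0.2650; B=V−Δ·S=31.1778
The time-0 hedge costs 2.5556, which is the no-arbitrage price.

(0,0): Delta=-0.2650 Bond=31.1778
V0=2.5556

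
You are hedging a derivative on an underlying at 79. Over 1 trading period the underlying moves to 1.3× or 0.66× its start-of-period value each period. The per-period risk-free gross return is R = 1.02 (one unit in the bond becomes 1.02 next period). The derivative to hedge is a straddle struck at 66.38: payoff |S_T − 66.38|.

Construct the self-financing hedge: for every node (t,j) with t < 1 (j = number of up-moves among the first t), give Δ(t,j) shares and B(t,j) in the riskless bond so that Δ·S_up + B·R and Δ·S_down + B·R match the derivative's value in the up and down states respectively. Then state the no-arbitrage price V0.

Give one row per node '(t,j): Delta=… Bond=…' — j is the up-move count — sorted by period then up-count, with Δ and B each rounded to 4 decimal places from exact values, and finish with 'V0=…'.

(0,0): Delta=0.4367 Bond=-8.3627
V0=26.1373

The replicating-portfolio and risk-neutral prices coincide; use p* = (1.02−0.66)/(1.3−0.66) = 0.5625 for the latter.
Payoff layer (t=1): V(1,0)=14.2400, V(1,1)=36.3200
  t=0,j=0: stock 79.0000 → up 102.7000 (V=36.3200), down 52.1400 (V=14.2400). Price 26.1373; hedge Δ=0.4367, bond B=-8.3627.
Self-financing check: at every node Δ·S+B equals the discounted successor values.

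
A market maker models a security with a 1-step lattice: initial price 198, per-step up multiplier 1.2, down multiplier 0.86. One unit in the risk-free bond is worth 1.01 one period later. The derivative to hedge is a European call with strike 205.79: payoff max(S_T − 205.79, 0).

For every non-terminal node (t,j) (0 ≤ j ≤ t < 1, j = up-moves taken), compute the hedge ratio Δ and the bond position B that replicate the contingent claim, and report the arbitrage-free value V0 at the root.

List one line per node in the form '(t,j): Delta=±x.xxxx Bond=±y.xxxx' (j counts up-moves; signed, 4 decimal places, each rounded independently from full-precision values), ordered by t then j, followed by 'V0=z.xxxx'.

(0,0): Delta=0.4725 Bond=-79.6639
V0=13.8949

Risk-neutral probability p* = (R−d)/(u−d) = (1.01−0.86)/(1.2−0.86) = 0.4412.
Payoff layer (t=1): V(1,0)=0.0000, V(1,1)=31.8100
  t=0,j=0: stock 198.0000 → up 237.6000 (V=31.8100), down 170.2800 (V=0.0000). Price 13.8949; hedge Δ=0.4725, bond B=-79.6639.
Root portfolio cost Δ·198+B reproduces V0=13.8949.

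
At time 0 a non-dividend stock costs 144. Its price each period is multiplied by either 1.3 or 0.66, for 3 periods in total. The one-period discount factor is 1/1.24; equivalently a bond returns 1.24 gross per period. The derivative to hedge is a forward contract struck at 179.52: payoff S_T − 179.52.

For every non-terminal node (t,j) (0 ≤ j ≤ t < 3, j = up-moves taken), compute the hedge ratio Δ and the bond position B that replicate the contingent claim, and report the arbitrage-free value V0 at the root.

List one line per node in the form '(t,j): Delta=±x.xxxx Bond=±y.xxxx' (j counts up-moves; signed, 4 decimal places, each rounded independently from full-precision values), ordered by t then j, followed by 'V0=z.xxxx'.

The replicating-portfolio and risk-neutral prices coincide; use p* = (1.24−0.66)/(1.3−0.66) = 0.9062 for the latter.
Payoff layer (t=3): V(3,0)=-138.1206, V(3,1)=-97.9757, V(3,2)=-18.9024, V(3,3)=136.8480
Node (2,0) S=62.7264: V=(p*·-97.9757+(1−p*)·-138.1206)/1.24=-82.0478; Δ=(-97.9757−-138.1206)/(81.5443−41.3994)=1.0000; B=V−Δ·S=-144.7742
Node (2,1) S=123.5520: V=(p*·-18.9024+(1−p*)·-97.9757)/1.24=-21.2222; Δ=(-18.9024−-97.9757)/(160.6176−81.5443)=1.0000; B=V−Δ·S=-144.7742
Node (2,2) S=243.3600: V=(p*·136.8480+(1−p*)·-18.9024)/1.24=98.5858; Δ=(136.8480−-18.9024)/(316.3680−160.6176)=1.0000; B=V−Δ·S=-144.7742
Node (1,0) S=95.0400: V=(p*·-21.2222+(1−p*)·-82.0478)/1.24=-21.7134; Δ=(-21.2222−-82.0478)/(123.5520−62.7264)=1.0000; B=V−Δ·S=-116.7534
Node (1,1) S=187.2000: V=(p*·98.5858+(1−p*)·-21.2222)/1.24=70.4466; Δ=(98.5858−-21.2222)/(243.3600−123.5520)=1.0000; B=V−Δ·S=-116.7534
Node (0,0) S=144.0000: V=(p*·70.4466+(1−p*)·-21.7134)/1.24=49.8440; Δ=(70.4466−-21.7134)/(187.2000−95.0400)=1.0000; B=V−Δ·S=-94.1560
Each (Δ,B) replicates both successor values, so the strategy is self-financing and V0 is arbitrage-free.

(0,0): Delta=1.0000 Bond=-94.1560
(1,0): Delta=1.0000 Bond=-116.7534
(1,1): Delta=1.0000 Bond=-116.7534
(2,0): Delta=1.0000 Bond=-144.7742
(2,1): Delta=1.0000 Bond=-144.7742
(2,2): Delta=1.0000 Bond=-144.7742
V0=49.8440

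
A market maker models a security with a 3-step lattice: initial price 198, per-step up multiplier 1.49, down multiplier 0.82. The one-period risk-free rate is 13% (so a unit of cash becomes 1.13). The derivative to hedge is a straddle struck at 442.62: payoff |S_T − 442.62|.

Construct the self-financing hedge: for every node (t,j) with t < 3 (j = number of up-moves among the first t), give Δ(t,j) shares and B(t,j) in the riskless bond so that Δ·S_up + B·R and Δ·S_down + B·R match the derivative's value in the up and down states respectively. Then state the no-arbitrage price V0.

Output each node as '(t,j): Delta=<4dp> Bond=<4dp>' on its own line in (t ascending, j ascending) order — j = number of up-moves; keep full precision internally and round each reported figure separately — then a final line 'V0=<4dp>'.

(0,0): Delta=-0.4633 Bond=229.6377
(1,0): Delta=-1.0000 Bond=346.6364
(1,1): Delta=-0.1202 Bond=158.2891
(2,0): Delta=-1.0000 Bond=391.6991
(2,1): Delta=-1.0000 Bond=391.6991
(2,2): Delta=0.4420 Bond=-68.2935
V0=137.9130

The replicating-portfolio and risk-neutral prices coincide; use p* = (1.13−0.82)/(1.49−0.82) = 0.4627 for the latter.
At expiry t=3: V(3,0)=333.4491, V(3,1)=244.2486, V(3,2)=82.1646, V(3,3)=212.3539
Node (2,0) S=133.1352: V=(p*·244.2486+(1−p*)·333.4491)/1.13=258.5639; Δ=(244.2486−333.4491)/(198.3714−109.1709)=-1.0000; B=V−Δ·S=391.6991
Node (2,1) S=241.9164: V=(p*·82.1646+(1−p*)·244.2486)/1.13=149.7827; Δ=(82.1646−244.2486)/(360.4554−198.3714)=-1.0000; B=V−Δ·S=391.6991
Node (2,2) S=439.5798: V=(p*·212.3539+(1−p*)·82.1646)/1.13=126.0190; Δ=(212.3539−82.1646)/(654.9739−360.4554)=0.4420; B=V−Δ·S=-68.2935
Node (1,0) S=162.3600: V=(p*·149.7827+(1−p*)·258.5639)/1.13=184.2764; Δ=(149.7827−258.5639)/(241.9164−133.1352)=-1.0000; B=V−Δ·S=346.6364
Node (1,1) S=295.0200: V=(p*·126.0190+(1−p*)·149.7827)/1.13=122.8208; Δ=(126.0190−149.7827)/(439.5798−241.9164)=-0.1202; B=V−Δ·S=158.2891
Node (0,0) S=198.0000: V=(p*·122.8208+(1−p*)·184.2764)/1.13=137.9130; Δ=(122.8208−184.2764)/(295.0200−162.3600)=-0.4633; B=V−Δ·S=229.6377
The time-0 hedge costs 137.9130, which is the no-arbitrage price.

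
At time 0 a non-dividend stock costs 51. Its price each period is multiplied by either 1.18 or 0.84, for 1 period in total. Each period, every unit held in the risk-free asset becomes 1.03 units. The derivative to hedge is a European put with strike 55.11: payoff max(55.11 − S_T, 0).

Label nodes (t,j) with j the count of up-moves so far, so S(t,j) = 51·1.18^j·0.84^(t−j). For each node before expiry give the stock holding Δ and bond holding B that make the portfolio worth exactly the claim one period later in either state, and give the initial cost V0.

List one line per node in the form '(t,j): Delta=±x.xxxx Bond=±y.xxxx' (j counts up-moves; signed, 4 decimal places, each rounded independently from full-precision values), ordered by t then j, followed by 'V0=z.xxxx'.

(0,0): Delta=-0.7076 Bond=41.3438
V0=5.2556

Since d<R<u, set p* = (R−d)/(u−d) = 0.5588; price each node as the discounted p*-expectation of its children.
At expiry t=1: V(1,0)=12.2700, V(1,1)=0.0000
Node (0,0) S=51.0000: V=(p*·0.0000+(1−p*)·12.2700)/1.03=5.2556; Δ=(0.0000−12.2700)/(60.1800−42.8400)=-0.7076; B=V−Δ·S=41.3438
Each (Δ,B) replicates both successor values, so the strategy is self-financing and V0 is arbitrage-free.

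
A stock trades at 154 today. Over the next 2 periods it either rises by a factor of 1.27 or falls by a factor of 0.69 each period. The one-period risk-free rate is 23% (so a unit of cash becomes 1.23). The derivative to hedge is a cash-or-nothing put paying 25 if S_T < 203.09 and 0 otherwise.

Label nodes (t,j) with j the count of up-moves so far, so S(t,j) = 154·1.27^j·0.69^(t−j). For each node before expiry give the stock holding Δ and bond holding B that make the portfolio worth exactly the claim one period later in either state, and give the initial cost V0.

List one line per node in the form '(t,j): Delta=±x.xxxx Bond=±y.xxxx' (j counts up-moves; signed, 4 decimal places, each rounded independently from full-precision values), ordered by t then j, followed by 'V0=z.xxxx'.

The replicating-portfolio and risk-neutral prices coincide; use p* = (1.23−0.69)/(1.27−0.69) = 0.9310 for the latter.
At expiry t=2: V(2,0)=25.0000, V(2,1)=25.0000, V(2,2)=0.0000
Node (1,0) S=106.2600: V=(p*·25.0000+(1−p*)·25.0000)/1.23=20.3252; Δ=(25.0000−25.0000)/(134.9502−73.3194)=0.0000; B=V−Δ·S=20.3252
Node (1,1) S=195.5800: V=(p*·0.0000+(1−p*)·25.0000)/1.23=1.4017; Δ=(0.0000−25.0000)/(248.3866−134.9502)=-0.2204; B=V−Δ·S=44.5052
Node (0,0) S=154.0000: V=(p*·1.4017+(1−p*)·20.3252)/1.23=2.2007; Δ=(1.4017−20.3252)/(195.5800−106.2600)=-0.2119; B=V−Δ·S=34.8273
Root portfolio cost Δ·154+B reproduces V0=2.2007.

(0,0): Delta=-0.2119 Bond=34.8273
(1,0): Delta=0.0000 Bond=20.3252
(1,1): Delta=-0.2204 Bond=44.5052
V0=2.2007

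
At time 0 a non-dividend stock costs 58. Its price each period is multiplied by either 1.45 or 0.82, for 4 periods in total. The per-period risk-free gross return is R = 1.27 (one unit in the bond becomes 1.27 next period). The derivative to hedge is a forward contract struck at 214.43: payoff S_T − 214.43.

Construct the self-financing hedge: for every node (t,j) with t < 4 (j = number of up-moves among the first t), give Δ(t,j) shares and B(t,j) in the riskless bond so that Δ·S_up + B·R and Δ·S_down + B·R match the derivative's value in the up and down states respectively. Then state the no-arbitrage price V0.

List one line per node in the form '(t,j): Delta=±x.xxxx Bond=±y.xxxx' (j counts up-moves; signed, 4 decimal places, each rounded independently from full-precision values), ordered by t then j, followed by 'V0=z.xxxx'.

Since d<R<u, set p* = (R−d)/(u−d) = 0.7143; price each node as the discounted p*-expectation of its children.
Terminal payoffs: V(4,0)=-188.2069, V(4,1)=-168.0600, V(4,2)=-132.4342, V(4,3)=-69.4374, V(4,4)=41.9594
  t=3,j=0: stock 31.9793 → up 46.3700 (V=-168.0600), down 26.2231 (V=-188.2069). Price -136.8632; hedge Δ=1.0000, bond B=-168.8425.
  t=3,j=1: stock 56.5488 → up 81.9958 (V=-132.4342), down 46.3700 (V=-168.0600). Price -112.2937; hedge Δ=1.0000, bond B=-168.8425.
  t=3,j=2: stock 99.9949 → up 144.9926 (V=-69.4374), down 81.9958 (V=-132.4342). Price -68.8476; hedge Δ=1.0000, bond B=-168.8425.
  t=3,j=3: stock 176.8202 → up 256.3894 (V=41.9594), down 144.9926 (V=-69.4374). Price 7.9777; hedge Δ=1.0000, bond B=-168.8425.
  t=2,j=0: stock 38.9992 → up 56.5488 (V=-112.2937), down 31.9793 (V=-136.8632). Price -93.9477; hedge Δ=1.0000, bond B=-132.9469.
  t=2,j=1: stock 68.9620 → up 99.9949 (V=-68.8476), down 56.5488 (V=-112.2937). Price -63.9849; hedge Δ=1.0000, bond B=-132.9469.
  t=2,j=2: stock 121.9450 → up 176.8203 (V=7.9777), down 99.9949 (V=-68.8476). Price -11.0019; hedge Δ=1.0000, bond B=-132.9469.
  t=1,j=0: stock 47.5600 → up 68.9620 (V=-63.9849), down 38.9992 (V=-93.9477). Price -57.1226; hedge Δ=1.0000, bond B=-104.6826.
  t=1,j=1: stock 84.1000 → up 121.9450 (V=-11.0019), down 68.9620 (V=-63.9849). Price -20.5826; hedge Δ=1.0000, bond B=-104.6826.
  t=0,j=0: stock 58.0000 → up 84.1000 (V=-20.5826), down 47.5600 (V=-57.1226). Price -24.4272; hedge Δ=1.0000, bond B=-82.4272.
Check: Δ(0,0)·S0 + B(0,0) = -24.4272 = V0.

(0,0): Delta=1.0000 Bond=-82.4272
(1,0): Delta=1.0000 Bond=-104.6826
(1,1): Delta=1.0000 Bond=-104.6826
(2,0): Delta=1.0000 Bond=-132.9469
(2,1): Delta=1.0000 Bond=-132.9469
(2,2): Delta=1.0000 Bond=-132.9469
(3,0): Delta=1.0000 Bond=-168.8425
(3,1): Delta=1.0000 Bond=-168.8425
(3,2): Delta=1.0000 Bond=-168.8425
(3,3): Delta=1.0000 Bond=-168.8425
V0=-24.4272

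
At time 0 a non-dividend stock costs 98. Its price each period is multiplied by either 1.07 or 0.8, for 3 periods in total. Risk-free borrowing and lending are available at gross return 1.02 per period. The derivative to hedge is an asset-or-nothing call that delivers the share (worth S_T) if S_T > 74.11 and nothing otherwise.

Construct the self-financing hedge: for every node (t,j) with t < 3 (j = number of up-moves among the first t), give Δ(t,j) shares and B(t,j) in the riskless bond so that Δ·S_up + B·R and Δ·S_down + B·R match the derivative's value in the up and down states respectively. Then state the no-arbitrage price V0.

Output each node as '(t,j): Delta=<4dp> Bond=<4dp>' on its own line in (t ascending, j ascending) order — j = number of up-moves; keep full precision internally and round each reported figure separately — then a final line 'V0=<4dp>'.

(0,0): Delta=1.7146 Bond=-75.6318
(1,0): Delta=3.3874 Bond=-208.2900
(1,1): Delta=1.4304 Bond=-47.3386
(2,0): Delta=0.0000 Bond=0.0000
(2,1): Delta=3.9630 Bond=-260.7412
(2,2): Delta=1.0000 Bond=0.0000
V0=92.3984

No-arbitrage ⇒ martingale measure with p* = (R−d)/(u−d) = 0.8148.
Terminal payoffs: V(3,0)=0.0000, V(3,1)=0.0000, V(3,2)=89.7602, V(3,3)=120.0542
Node (2,0) S=62.7200: V=(p*·0.0000+(1−p*)·0.0000)/1.02=0.0000; Δ=(0.0000−0.0000)/(67.1104−50.1760)=0.0000; B=V−Δ·S=0.0000
Node (2,1) S=83.8880: V=(p*·89.7602+(1−p*)·0.0000)/1.02=71.7038; Δ=(89.7602−0.0000)/(89.7602−67.1104)=3.9630; B=V−Δ·S=-260.7412
Node (2,2) S=112.2002: V=(p*·120.0542+(1−p*)·89.7602)/1.02=112.2002; Δ=(120.0542−89.7602)/(120.0542−89.7602)=1.0000; B=V−Δ·S=0.0000
Node (1,0) S=78.4000: V=(p*·71.7038+(1−p*)·0.0000)/1.02=57.2797; Δ=(71.7038−0.0000)/(83.8880−62.7200)=3.3874; B=V−Δ·S=-208.2900
Node (1,1) S=104.8600: V=(p*·112.2002+(1−p*)·71.7038)/1.02=102.6479; Δ=(112.2002−71.7038)/(112.2002−83.8880)=1.4304; B=V−Δ·S=-47.3386
Node (0,0) S=98.0000: V=(p*·102.6479+(1−p*)·57.2797)/1.02=92.3984; Δ=(102.6479−57.2797)/(104.8600−78.4000)=1.7146; B=V−Δ·S=-75.6318
The time-0 hedge costs 92.3984, which is the no-arbitrage price.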